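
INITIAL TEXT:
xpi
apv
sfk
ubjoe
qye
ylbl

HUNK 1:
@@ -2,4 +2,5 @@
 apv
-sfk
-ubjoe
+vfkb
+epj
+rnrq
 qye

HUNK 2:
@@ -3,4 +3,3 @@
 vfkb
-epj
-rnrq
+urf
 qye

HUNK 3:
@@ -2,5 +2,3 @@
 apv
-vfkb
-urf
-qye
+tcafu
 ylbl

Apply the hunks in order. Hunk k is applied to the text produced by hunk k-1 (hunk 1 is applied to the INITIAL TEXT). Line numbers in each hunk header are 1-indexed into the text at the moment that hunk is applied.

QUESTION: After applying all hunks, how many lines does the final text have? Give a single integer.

Hunk 1: at line 2 remove [sfk,ubjoe] add [vfkb,epj,rnrq] -> 7 lines: xpi apv vfkb epj rnrq qye ylbl
Hunk 2: at line 3 remove [epj,rnrq] add [urf] -> 6 lines: xpi apv vfkb urf qye ylbl
Hunk 3: at line 2 remove [vfkb,urf,qye] add [tcafu] -> 4 lines: xpi apv tcafu ylbl
Final line count: 4

Answer: 4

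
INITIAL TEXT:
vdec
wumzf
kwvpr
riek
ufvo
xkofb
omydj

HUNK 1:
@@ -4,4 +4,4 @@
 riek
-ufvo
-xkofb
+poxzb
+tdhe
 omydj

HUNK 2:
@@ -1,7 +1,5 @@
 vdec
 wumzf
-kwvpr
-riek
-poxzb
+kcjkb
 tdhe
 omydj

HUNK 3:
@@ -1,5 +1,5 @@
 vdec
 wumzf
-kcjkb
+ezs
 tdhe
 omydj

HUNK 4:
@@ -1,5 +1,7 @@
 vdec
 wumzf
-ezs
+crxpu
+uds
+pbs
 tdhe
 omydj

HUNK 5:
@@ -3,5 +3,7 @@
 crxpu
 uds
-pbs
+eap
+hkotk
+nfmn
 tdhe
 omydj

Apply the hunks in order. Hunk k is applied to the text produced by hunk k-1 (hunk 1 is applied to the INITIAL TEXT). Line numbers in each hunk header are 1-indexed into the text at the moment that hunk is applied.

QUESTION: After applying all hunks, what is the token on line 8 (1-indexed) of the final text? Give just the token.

Answer: tdhe

Derivation:
Hunk 1: at line 4 remove [ufvo,xkofb] add [poxzb,tdhe] -> 7 lines: vdec wumzf kwvpr riek poxzb tdhe omydj
Hunk 2: at line 1 remove [kwvpr,riek,poxzb] add [kcjkb] -> 5 lines: vdec wumzf kcjkb tdhe omydj
Hunk 3: at line 1 remove [kcjkb] add [ezs] -> 5 lines: vdec wumzf ezs tdhe omydj
Hunk 4: at line 1 remove [ezs] add [crxpu,uds,pbs] -> 7 lines: vdec wumzf crxpu uds pbs tdhe omydj
Hunk 5: at line 3 remove [pbs] add [eap,hkotk,nfmn] -> 9 lines: vdec wumzf crxpu uds eap hkotk nfmn tdhe omydj
Final line 8: tdhe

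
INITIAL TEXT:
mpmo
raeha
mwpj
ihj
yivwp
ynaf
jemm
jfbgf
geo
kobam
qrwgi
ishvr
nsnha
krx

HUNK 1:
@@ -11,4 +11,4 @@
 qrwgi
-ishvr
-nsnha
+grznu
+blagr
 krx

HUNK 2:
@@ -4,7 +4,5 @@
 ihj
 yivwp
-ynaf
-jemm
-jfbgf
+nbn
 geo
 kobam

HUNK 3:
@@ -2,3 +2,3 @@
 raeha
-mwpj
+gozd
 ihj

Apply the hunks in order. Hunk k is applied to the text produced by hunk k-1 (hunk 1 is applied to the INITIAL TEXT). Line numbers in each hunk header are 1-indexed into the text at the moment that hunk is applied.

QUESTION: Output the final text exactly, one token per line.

Answer: mpmo
raeha
gozd
ihj
yivwp
nbn
geo
kobam
qrwgi
grznu
blagr
krx

Derivation:
Hunk 1: at line 11 remove [ishvr,nsnha] add [grznu,blagr] -> 14 lines: mpmo raeha mwpj ihj yivwp ynaf jemm jfbgf geo kobam qrwgi grznu blagr krx
Hunk 2: at line 4 remove [ynaf,jemm,jfbgf] add [nbn] -> 12 lines: mpmo raeha mwpj ihj yivwp nbn geo kobam qrwgi grznu blagr krx
Hunk 3: at line 2 remove [mwpj] add [gozd] -> 12 lines: mpmo raeha gozd ihj yivwp nbn geo kobam qrwgi grznu blagr krx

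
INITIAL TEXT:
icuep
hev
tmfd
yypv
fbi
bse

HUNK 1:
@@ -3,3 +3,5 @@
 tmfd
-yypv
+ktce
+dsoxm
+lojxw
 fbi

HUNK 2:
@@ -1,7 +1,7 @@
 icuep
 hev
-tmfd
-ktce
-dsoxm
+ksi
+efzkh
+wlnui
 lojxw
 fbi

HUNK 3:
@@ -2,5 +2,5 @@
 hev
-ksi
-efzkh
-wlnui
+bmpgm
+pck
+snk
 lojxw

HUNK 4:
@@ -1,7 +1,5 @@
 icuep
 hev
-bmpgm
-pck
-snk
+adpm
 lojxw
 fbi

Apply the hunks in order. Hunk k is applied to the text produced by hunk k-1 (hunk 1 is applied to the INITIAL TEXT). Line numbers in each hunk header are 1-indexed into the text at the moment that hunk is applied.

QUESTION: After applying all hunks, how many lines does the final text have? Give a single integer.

Answer: 6

Derivation:
Hunk 1: at line 3 remove [yypv] add [ktce,dsoxm,lojxw] -> 8 lines: icuep hev tmfd ktce dsoxm lojxw fbi bse
Hunk 2: at line 1 remove [tmfd,ktce,dsoxm] add [ksi,efzkh,wlnui] -> 8 lines: icuep hev ksi efzkh wlnui lojxw fbi bse
Hunk 3: at line 2 remove [ksi,efzkh,wlnui] add [bmpgm,pck,snk] -> 8 lines: icuep hev bmpgm pck snk lojxw fbi bse
Hunk 4: at line 1 remove [bmpgm,pck,snk] add [adpm] -> 6 lines: icuep hev adpm lojxw fbi bse
Final line count: 6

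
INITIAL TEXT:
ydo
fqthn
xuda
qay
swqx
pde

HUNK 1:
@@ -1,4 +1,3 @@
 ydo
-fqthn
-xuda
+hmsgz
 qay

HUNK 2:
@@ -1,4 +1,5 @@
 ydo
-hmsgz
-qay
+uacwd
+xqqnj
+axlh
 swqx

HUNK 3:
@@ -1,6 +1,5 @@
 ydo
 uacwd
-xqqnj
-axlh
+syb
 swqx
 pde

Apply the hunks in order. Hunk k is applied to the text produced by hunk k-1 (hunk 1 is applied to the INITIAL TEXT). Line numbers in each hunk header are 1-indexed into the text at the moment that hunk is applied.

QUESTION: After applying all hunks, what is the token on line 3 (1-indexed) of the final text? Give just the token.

Hunk 1: at line 1 remove [fqthn,xuda] add [hmsgz] -> 5 lines: ydo hmsgz qay swqx pde
Hunk 2: at line 1 remove [hmsgz,qay] add [uacwd,xqqnj,axlh] -> 6 lines: ydo uacwd xqqnj axlh swqx pde
Hunk 3: at line 1 remove [xqqnj,axlh] add [syb] -> 5 lines: ydo uacwd syb swqx pde
Final line 3: syb

Answer: syb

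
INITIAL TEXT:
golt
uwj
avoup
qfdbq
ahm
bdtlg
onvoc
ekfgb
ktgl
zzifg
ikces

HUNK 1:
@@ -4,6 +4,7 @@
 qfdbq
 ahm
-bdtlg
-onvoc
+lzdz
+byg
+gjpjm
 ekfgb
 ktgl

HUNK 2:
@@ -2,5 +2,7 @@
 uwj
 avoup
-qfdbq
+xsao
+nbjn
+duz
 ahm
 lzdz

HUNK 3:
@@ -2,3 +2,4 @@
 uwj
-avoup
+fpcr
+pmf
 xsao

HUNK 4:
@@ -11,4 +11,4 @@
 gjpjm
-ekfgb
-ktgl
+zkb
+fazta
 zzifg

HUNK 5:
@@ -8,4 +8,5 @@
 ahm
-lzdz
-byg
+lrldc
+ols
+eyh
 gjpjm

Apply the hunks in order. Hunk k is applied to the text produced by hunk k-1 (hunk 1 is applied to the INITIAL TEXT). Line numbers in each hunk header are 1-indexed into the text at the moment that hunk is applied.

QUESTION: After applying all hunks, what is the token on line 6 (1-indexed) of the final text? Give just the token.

Hunk 1: at line 4 remove [bdtlg,onvoc] add [lzdz,byg,gjpjm] -> 12 lines: golt uwj avoup qfdbq ahm lzdz byg gjpjm ekfgb ktgl zzifg ikces
Hunk 2: at line 2 remove [qfdbq] add [xsao,nbjn,duz] -> 14 lines: golt uwj avoup xsao nbjn duz ahm lzdz byg gjpjm ekfgb ktgl zzifg ikces
Hunk 3: at line 2 remove [avoup] add [fpcr,pmf] -> 15 lines: golt uwj fpcr pmf xsao nbjn duz ahm lzdz byg gjpjm ekfgb ktgl zzifg ikces
Hunk 4: at line 11 remove [ekfgb,ktgl] add [zkb,fazta] -> 15 lines: golt uwj fpcr pmf xsao nbjn duz ahm lzdz byg gjpjm zkb fazta zzifg ikces
Hunk 5: at line 8 remove [lzdz,byg] add [lrldc,ols,eyh] -> 16 lines: golt uwj fpcr pmf xsao nbjn duz ahm lrldc ols eyh gjpjm zkb fazta zzifg ikces
Final line 6: nbjn

Answer: nbjn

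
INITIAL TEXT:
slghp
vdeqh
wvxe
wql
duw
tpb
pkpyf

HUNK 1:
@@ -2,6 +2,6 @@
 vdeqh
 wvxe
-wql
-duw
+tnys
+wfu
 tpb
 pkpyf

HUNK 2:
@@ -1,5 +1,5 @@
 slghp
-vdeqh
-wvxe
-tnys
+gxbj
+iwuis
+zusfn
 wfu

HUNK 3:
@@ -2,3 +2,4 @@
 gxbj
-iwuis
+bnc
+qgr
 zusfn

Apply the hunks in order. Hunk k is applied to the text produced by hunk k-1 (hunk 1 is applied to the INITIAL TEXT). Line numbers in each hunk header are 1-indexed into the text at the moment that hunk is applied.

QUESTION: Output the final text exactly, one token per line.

Answer: slghp
gxbj
bnc
qgr
zusfn
wfu
tpb
pkpyf

Derivation:
Hunk 1: at line 2 remove [wql,duw] add [tnys,wfu] -> 7 lines: slghp vdeqh wvxe tnys wfu tpb pkpyf
Hunk 2: at line 1 remove [vdeqh,wvxe,tnys] add [gxbj,iwuis,zusfn] -> 7 lines: slghp gxbj iwuis zusfn wfu tpb pkpyf
Hunk 3: at line 2 remove [iwuis] add [bnc,qgr] -> 8 lines: slghp gxbj bnc qgr zusfn wfu tpb pkpyf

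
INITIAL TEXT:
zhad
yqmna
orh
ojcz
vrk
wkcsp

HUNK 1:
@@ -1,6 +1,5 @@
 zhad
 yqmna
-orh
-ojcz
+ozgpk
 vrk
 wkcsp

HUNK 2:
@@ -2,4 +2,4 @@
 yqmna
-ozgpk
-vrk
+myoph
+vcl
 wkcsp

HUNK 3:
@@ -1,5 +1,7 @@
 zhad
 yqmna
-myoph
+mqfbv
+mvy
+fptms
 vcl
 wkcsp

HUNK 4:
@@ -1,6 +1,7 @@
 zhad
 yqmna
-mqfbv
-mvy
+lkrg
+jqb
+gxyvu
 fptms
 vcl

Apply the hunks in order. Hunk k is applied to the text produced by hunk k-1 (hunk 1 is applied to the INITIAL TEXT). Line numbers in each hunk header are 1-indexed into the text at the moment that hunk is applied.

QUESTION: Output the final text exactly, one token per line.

Answer: zhad
yqmna
lkrg
jqb
gxyvu
fptms
vcl
wkcsp

Derivation:
Hunk 1: at line 1 remove [orh,ojcz] add [ozgpk] -> 5 lines: zhad yqmna ozgpk vrk wkcsp
Hunk 2: at line 2 remove [ozgpk,vrk] add [myoph,vcl] -> 5 lines: zhad yqmna myoph vcl wkcsp
Hunk 3: at line 1 remove [myoph] add [mqfbv,mvy,fptms] -> 7 lines: zhad yqmna mqfbv mvy fptms vcl wkcsp
Hunk 4: at line 1 remove [mqfbv,mvy] add [lkrg,jqb,gxyvu] -> 8 lines: zhad yqmna lkrg jqb gxyvu fptms vcl wkcsp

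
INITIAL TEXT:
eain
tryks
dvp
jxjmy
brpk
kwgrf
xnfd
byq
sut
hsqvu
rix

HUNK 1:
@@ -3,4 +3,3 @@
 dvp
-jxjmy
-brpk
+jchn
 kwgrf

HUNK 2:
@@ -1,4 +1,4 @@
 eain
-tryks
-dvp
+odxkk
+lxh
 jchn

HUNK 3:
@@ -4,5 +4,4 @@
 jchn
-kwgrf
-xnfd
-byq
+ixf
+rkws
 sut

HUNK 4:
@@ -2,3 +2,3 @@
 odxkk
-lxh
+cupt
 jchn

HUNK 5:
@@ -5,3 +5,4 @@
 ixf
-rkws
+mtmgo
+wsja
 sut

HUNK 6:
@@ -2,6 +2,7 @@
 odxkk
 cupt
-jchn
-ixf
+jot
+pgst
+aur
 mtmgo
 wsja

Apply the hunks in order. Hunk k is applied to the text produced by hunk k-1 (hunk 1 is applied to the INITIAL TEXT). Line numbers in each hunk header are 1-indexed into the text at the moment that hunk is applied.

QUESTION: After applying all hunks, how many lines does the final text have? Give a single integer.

Hunk 1: at line 3 remove [jxjmy,brpk] add [jchn] -> 10 lines: eain tryks dvp jchn kwgrf xnfd byq sut hsqvu rix
Hunk 2: at line 1 remove [tryks,dvp] add [odxkk,lxh] -> 10 lines: eain odxkk lxh jchn kwgrf xnfd byq sut hsqvu rix
Hunk 3: at line 4 remove [kwgrf,xnfd,byq] add [ixf,rkws] -> 9 lines: eain odxkk lxh jchn ixf rkws sut hsqvu rix
Hunk 4: at line 2 remove [lxh] add [cupt] -> 9 lines: eain odxkk cupt jchn ixf rkws sut hsqvu rix
Hunk 5: at line 5 remove [rkws] add [mtmgo,wsja] -> 10 lines: eain odxkk cupt jchn ixf mtmgo wsja sut hsqvu rix
Hunk 6: at line 2 remove [jchn,ixf] add [jot,pgst,aur] -> 11 lines: eain odxkk cupt jot pgst aur mtmgo wsja sut hsqvu rix
Final line count: 11

Answer: 11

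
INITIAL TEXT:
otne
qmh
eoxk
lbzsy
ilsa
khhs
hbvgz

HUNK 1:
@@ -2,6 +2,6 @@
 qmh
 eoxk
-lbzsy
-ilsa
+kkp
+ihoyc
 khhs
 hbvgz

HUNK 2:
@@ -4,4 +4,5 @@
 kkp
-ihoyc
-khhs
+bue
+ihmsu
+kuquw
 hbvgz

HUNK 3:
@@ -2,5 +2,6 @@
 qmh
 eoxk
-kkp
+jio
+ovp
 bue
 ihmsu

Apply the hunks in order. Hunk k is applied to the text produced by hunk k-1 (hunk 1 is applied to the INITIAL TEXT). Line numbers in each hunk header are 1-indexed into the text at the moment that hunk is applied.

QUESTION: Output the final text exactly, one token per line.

Answer: otne
qmh
eoxk
jio
ovp
bue
ihmsu
kuquw
hbvgz

Derivation:
Hunk 1: at line 2 remove [lbzsy,ilsa] add [kkp,ihoyc] -> 7 lines: otne qmh eoxk kkp ihoyc khhs hbvgz
Hunk 2: at line 4 remove [ihoyc,khhs] add [bue,ihmsu,kuquw] -> 8 lines: otne qmh eoxk kkp bue ihmsu kuquw hbvgz
Hunk 3: at line 2 remove [kkp] add [jio,ovp] -> 9 lines: otne qmh eoxk jio ovp bue ihmsu kuquw hbvgz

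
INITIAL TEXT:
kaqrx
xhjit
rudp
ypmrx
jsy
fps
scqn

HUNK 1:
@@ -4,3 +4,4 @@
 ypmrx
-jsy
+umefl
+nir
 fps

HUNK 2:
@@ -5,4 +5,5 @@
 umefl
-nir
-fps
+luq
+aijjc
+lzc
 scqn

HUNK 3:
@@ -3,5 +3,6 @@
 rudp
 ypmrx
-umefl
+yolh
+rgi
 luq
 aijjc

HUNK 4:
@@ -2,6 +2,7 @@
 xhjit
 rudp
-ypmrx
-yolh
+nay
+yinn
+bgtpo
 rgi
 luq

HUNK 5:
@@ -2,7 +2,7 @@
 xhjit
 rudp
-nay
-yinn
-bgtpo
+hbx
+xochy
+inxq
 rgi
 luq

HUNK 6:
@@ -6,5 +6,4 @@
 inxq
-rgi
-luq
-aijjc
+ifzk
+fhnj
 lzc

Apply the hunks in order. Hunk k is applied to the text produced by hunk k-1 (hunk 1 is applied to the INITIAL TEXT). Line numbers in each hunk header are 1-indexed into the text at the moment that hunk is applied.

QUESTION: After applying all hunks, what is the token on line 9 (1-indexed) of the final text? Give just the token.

Hunk 1: at line 4 remove [jsy] add [umefl,nir] -> 8 lines: kaqrx xhjit rudp ypmrx umefl nir fps scqn
Hunk 2: at line 5 remove [nir,fps] add [luq,aijjc,lzc] -> 9 lines: kaqrx xhjit rudp ypmrx umefl luq aijjc lzc scqn
Hunk 3: at line 3 remove [umefl] add [yolh,rgi] -> 10 lines: kaqrx xhjit rudp ypmrx yolh rgi luq aijjc lzc scqn
Hunk 4: at line 2 remove [ypmrx,yolh] add [nay,yinn,bgtpo] -> 11 lines: kaqrx xhjit rudp nay yinn bgtpo rgi luq aijjc lzc scqn
Hunk 5: at line 2 remove [nay,yinn,bgtpo] add [hbx,xochy,inxq] -> 11 lines: kaqrx xhjit rudp hbx xochy inxq rgi luq aijjc lzc scqn
Hunk 6: at line 6 remove [rgi,luq,aijjc] add [ifzk,fhnj] -> 10 lines: kaqrx xhjit rudp hbx xochy inxq ifzk fhnj lzc scqn
Final line 9: lzc

Answer: lzc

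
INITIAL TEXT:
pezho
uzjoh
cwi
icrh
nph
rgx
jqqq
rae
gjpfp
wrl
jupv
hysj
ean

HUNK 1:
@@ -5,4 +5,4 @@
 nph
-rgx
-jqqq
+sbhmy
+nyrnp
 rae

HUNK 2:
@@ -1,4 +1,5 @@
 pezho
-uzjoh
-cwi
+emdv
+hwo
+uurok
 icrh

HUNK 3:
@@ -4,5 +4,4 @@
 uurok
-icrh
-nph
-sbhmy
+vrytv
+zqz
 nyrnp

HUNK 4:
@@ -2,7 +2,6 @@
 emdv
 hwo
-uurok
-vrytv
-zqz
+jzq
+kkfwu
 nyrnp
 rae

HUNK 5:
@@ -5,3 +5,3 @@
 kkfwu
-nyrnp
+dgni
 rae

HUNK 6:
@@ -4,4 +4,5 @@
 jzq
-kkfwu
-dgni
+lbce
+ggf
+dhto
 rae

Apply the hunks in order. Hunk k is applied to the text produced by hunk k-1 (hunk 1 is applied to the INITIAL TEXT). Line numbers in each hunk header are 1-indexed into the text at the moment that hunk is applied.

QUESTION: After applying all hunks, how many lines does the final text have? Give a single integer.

Answer: 13

Derivation:
Hunk 1: at line 5 remove [rgx,jqqq] add [sbhmy,nyrnp] -> 13 lines: pezho uzjoh cwi icrh nph sbhmy nyrnp rae gjpfp wrl jupv hysj ean
Hunk 2: at line 1 remove [uzjoh,cwi] add [emdv,hwo,uurok] -> 14 lines: pezho emdv hwo uurok icrh nph sbhmy nyrnp rae gjpfp wrl jupv hysj ean
Hunk 3: at line 4 remove [icrh,nph,sbhmy] add [vrytv,zqz] -> 13 lines: pezho emdv hwo uurok vrytv zqz nyrnp rae gjpfp wrl jupv hysj ean
Hunk 4: at line 2 remove [uurok,vrytv,zqz] add [jzq,kkfwu] -> 12 lines: pezho emdv hwo jzq kkfwu nyrnp rae gjpfp wrl jupv hysj ean
Hunk 5: at line 5 remove [nyrnp] add [dgni] -> 12 lines: pezho emdv hwo jzq kkfwu dgni rae gjpfp wrl jupv hysj ean
Hunk 6: at line 4 remove [kkfwu,dgni] add [lbce,ggf,dhto] -> 13 lines: pezho emdv hwo jzq lbce ggf dhto rae gjpfp wrl jupv hysj ean
Final line count: 13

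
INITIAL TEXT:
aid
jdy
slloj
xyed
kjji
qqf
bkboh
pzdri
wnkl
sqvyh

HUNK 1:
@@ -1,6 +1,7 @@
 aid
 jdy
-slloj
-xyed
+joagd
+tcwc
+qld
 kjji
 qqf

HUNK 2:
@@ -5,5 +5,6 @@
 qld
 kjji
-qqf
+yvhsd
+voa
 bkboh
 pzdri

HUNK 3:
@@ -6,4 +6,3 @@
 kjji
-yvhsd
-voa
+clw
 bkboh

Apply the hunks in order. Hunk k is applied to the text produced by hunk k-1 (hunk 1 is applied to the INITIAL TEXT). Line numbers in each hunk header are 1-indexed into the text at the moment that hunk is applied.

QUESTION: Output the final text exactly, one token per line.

Answer: aid
jdy
joagd
tcwc
qld
kjji
clw
bkboh
pzdri
wnkl
sqvyh

Derivation:
Hunk 1: at line 1 remove [slloj,xyed] add [joagd,tcwc,qld] -> 11 lines: aid jdy joagd tcwc qld kjji qqf bkboh pzdri wnkl sqvyh
Hunk 2: at line 5 remove [qqf] add [yvhsd,voa] -> 12 lines: aid jdy joagd tcwc qld kjji yvhsd voa bkboh pzdri wnkl sqvyh
Hunk 3: at line 6 remove [yvhsd,voa] add [clw] -> 11 lines: aid jdy joagd tcwc qld kjji clw bkboh pzdri wnkl sqvyh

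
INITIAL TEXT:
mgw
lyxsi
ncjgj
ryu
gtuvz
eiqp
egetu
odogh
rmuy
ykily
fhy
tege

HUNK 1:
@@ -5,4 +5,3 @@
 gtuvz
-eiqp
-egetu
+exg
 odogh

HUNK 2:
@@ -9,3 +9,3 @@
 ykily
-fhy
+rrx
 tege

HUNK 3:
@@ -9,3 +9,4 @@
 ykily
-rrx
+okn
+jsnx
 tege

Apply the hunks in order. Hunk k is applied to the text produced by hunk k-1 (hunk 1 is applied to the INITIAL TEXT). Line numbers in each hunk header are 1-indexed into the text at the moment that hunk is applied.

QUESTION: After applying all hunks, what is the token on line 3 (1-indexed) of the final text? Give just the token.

Hunk 1: at line 5 remove [eiqp,egetu] add [exg] -> 11 lines: mgw lyxsi ncjgj ryu gtuvz exg odogh rmuy ykily fhy tege
Hunk 2: at line 9 remove [fhy] add [rrx] -> 11 lines: mgw lyxsi ncjgj ryu gtuvz exg odogh rmuy ykily rrx tege
Hunk 3: at line 9 remove [rrx] add [okn,jsnx] -> 12 lines: mgw lyxsi ncjgj ryu gtuvz exg odogh rmuy ykily okn jsnx tege
Final line 3: ncjgj

Answer: ncjgj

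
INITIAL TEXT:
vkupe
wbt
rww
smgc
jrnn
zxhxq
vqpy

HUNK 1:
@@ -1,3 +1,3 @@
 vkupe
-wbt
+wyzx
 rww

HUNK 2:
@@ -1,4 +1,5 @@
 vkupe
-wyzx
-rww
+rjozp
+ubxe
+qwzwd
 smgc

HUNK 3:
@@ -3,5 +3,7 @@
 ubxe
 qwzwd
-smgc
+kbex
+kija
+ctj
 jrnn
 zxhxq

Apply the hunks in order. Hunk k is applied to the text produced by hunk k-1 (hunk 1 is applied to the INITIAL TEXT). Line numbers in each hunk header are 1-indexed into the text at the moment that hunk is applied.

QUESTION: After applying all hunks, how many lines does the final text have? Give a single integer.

Hunk 1: at line 1 remove [wbt] add [wyzx] -> 7 lines: vkupe wyzx rww smgc jrnn zxhxq vqpy
Hunk 2: at line 1 remove [wyzx,rww] add [rjozp,ubxe,qwzwd] -> 8 lines: vkupe rjozp ubxe qwzwd smgc jrnn zxhxq vqpy
Hunk 3: at line 3 remove [smgc] add [kbex,kija,ctj] -> 10 lines: vkupe rjozp ubxe qwzwd kbex kija ctj jrnn zxhxq vqpy
Final line count: 10

Answer: 10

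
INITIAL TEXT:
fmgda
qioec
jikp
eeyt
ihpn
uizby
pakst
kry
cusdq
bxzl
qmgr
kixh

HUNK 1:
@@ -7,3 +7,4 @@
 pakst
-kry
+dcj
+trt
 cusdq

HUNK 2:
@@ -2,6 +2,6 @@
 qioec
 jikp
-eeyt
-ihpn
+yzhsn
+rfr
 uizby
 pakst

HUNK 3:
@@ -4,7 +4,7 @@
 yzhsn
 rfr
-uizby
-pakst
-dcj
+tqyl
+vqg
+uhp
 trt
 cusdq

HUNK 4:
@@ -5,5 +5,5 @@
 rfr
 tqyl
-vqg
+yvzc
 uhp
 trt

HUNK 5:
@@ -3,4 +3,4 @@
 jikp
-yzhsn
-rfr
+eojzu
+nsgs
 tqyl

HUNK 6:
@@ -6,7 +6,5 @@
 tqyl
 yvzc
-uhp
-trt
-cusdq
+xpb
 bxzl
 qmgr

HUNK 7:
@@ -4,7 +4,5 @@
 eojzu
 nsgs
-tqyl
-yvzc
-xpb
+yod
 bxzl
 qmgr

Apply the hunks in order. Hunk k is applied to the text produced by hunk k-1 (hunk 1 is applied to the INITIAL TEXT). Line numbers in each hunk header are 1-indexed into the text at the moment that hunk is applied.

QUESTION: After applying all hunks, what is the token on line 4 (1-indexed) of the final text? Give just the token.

Answer: eojzu

Derivation:
Hunk 1: at line 7 remove [kry] add [dcj,trt] -> 13 lines: fmgda qioec jikp eeyt ihpn uizby pakst dcj trt cusdq bxzl qmgr kixh
Hunk 2: at line 2 remove [eeyt,ihpn] add [yzhsn,rfr] -> 13 lines: fmgda qioec jikp yzhsn rfr uizby pakst dcj trt cusdq bxzl qmgr kixh
Hunk 3: at line 4 remove [uizby,pakst,dcj] add [tqyl,vqg,uhp] -> 13 lines: fmgda qioec jikp yzhsn rfr tqyl vqg uhp trt cusdq bxzl qmgr kixh
Hunk 4: at line 5 remove [vqg] add [yvzc] -> 13 lines: fmgda qioec jikp yzhsn rfr tqyl yvzc uhp trt cusdq bxzl qmgr kixh
Hunk 5: at line 3 remove [yzhsn,rfr] add [eojzu,nsgs] -> 13 lines: fmgda qioec jikp eojzu nsgs tqyl yvzc uhp trt cusdq bxzl qmgr kixh
Hunk 6: at line 6 remove [uhp,trt,cusdq] add [xpb] -> 11 lines: fmgda qioec jikp eojzu nsgs tqyl yvzc xpb bxzl qmgr kixh
Hunk 7: at line 4 remove [tqyl,yvzc,xpb] add [yod] -> 9 lines: fmgda qioec jikp eojzu nsgs yod bxzl qmgr kixh
Final line 4: eojzu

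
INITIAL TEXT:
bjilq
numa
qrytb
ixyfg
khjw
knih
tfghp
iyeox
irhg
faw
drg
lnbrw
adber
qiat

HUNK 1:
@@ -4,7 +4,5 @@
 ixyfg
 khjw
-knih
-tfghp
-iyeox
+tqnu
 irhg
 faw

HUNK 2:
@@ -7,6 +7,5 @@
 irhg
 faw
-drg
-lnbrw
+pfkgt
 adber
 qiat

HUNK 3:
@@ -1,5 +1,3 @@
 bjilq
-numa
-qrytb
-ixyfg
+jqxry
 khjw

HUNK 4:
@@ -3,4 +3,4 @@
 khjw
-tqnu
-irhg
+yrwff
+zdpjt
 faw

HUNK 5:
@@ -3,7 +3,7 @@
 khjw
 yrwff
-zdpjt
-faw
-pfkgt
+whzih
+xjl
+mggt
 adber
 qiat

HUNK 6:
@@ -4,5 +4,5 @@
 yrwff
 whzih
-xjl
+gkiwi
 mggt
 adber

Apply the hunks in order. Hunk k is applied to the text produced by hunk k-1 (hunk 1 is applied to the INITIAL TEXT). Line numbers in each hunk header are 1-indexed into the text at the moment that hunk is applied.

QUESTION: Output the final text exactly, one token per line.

Answer: bjilq
jqxry
khjw
yrwff
whzih
gkiwi
mggt
adber
qiat

Derivation:
Hunk 1: at line 4 remove [knih,tfghp,iyeox] add [tqnu] -> 12 lines: bjilq numa qrytb ixyfg khjw tqnu irhg faw drg lnbrw adber qiat
Hunk 2: at line 7 remove [drg,lnbrw] add [pfkgt] -> 11 lines: bjilq numa qrytb ixyfg khjw tqnu irhg faw pfkgt adber qiat
Hunk 3: at line 1 remove [numa,qrytb,ixyfg] add [jqxry] -> 9 lines: bjilq jqxry khjw tqnu irhg faw pfkgt adber qiat
Hunk 4: at line 3 remove [tqnu,irhg] add [yrwff,zdpjt] -> 9 lines: bjilq jqxry khjw yrwff zdpjt faw pfkgt adber qiat
Hunk 5: at line 3 remove [zdpjt,faw,pfkgt] add [whzih,xjl,mggt] -> 9 lines: bjilq jqxry khjw yrwff whzih xjl mggt adber qiat
Hunk 6: at line 4 remove [xjl] add [gkiwi] -> 9 lines: bjilq jqxry khjw yrwff whzih gkiwi mggt adber qiat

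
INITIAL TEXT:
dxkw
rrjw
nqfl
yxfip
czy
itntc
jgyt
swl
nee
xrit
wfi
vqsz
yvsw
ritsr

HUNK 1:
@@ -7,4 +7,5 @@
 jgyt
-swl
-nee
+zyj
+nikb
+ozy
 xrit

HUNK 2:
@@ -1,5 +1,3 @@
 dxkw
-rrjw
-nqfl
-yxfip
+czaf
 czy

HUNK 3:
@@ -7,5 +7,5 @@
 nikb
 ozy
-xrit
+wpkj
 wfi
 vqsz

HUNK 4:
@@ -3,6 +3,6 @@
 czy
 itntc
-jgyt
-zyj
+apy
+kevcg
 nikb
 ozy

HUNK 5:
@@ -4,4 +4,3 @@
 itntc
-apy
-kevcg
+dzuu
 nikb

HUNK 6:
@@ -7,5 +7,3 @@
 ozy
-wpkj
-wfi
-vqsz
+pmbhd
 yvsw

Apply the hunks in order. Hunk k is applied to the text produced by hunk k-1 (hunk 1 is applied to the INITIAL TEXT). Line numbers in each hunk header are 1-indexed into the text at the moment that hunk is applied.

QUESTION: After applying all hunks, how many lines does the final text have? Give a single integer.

Answer: 10

Derivation:
Hunk 1: at line 7 remove [swl,nee] add [zyj,nikb,ozy] -> 15 lines: dxkw rrjw nqfl yxfip czy itntc jgyt zyj nikb ozy xrit wfi vqsz yvsw ritsr
Hunk 2: at line 1 remove [rrjw,nqfl,yxfip] add [czaf] -> 13 lines: dxkw czaf czy itntc jgyt zyj nikb ozy xrit wfi vqsz yvsw ritsr
Hunk 3: at line 7 remove [xrit] add [wpkj] -> 13 lines: dxkw czaf czy itntc jgyt zyj nikb ozy wpkj wfi vqsz yvsw ritsr
Hunk 4: at line 3 remove [jgyt,zyj] add [apy,kevcg] -> 13 lines: dxkw czaf czy itntc apy kevcg nikb ozy wpkj wfi vqsz yvsw ritsr
Hunk 5: at line 4 remove [apy,kevcg] add [dzuu] -> 12 lines: dxkw czaf czy itntc dzuu nikb ozy wpkj wfi vqsz yvsw ritsr
Hunk 6: at line 7 remove [wpkj,wfi,vqsz] add [pmbhd] -> 10 lines: dxkw czaf czy itntc dzuu nikb ozy pmbhd yvsw ritsr
Final line count: 10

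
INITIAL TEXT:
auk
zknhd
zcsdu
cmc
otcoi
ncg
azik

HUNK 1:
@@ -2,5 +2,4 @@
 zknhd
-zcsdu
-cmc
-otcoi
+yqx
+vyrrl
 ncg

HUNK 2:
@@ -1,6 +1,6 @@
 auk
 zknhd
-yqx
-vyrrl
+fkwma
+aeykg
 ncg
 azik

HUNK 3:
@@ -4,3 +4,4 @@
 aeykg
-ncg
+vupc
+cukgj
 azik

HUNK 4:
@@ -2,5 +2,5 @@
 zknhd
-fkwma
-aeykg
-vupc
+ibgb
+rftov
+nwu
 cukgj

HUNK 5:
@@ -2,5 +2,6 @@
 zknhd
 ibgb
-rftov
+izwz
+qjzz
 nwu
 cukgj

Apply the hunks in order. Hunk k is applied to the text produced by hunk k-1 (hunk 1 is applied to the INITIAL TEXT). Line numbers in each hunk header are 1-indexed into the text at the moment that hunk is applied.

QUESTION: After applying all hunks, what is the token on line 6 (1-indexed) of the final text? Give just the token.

Hunk 1: at line 2 remove [zcsdu,cmc,otcoi] add [yqx,vyrrl] -> 6 lines: auk zknhd yqx vyrrl ncg azik
Hunk 2: at line 1 remove [yqx,vyrrl] add [fkwma,aeykg] -> 6 lines: auk zknhd fkwma aeykg ncg azik
Hunk 3: at line 4 remove [ncg] add [vupc,cukgj] -> 7 lines: auk zknhd fkwma aeykg vupc cukgj azik
Hunk 4: at line 2 remove [fkwma,aeykg,vupc] add [ibgb,rftov,nwu] -> 7 lines: auk zknhd ibgb rftov nwu cukgj azik
Hunk 5: at line 2 remove [rftov] add [izwz,qjzz] -> 8 lines: auk zknhd ibgb izwz qjzz nwu cukgj azik
Final line 6: nwu

Answer: nwu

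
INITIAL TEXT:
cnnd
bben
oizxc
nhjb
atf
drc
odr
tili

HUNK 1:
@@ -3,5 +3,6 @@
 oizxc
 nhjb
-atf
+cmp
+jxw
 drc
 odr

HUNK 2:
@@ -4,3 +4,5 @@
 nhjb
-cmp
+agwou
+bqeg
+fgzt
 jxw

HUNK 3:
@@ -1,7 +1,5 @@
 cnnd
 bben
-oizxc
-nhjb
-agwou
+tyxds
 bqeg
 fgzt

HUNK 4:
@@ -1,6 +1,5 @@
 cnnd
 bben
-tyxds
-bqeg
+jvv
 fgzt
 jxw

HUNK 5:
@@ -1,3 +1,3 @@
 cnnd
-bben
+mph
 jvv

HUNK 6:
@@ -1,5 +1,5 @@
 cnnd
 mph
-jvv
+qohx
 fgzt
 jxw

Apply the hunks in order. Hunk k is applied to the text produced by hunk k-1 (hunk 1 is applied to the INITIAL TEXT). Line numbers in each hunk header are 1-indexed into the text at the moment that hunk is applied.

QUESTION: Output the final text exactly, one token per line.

Hunk 1: at line 3 remove [atf] add [cmp,jxw] -> 9 lines: cnnd bben oizxc nhjb cmp jxw drc odr tili
Hunk 2: at line 4 remove [cmp] add [agwou,bqeg,fgzt] -> 11 lines: cnnd bben oizxc nhjb agwou bqeg fgzt jxw drc odr tili
Hunk 3: at line 1 remove [oizxc,nhjb,agwou] add [tyxds] -> 9 lines: cnnd bben tyxds bqeg fgzt jxw drc odr tili
Hunk 4: at line 1 remove [tyxds,bqeg] add [jvv] -> 8 lines: cnnd bben jvv fgzt jxw drc odr tili
Hunk 5: at line 1 remove [bben] add [mph] -> 8 lines: cnnd mph jvv fgzt jxw drc odr tili
Hunk 6: at line 1 remove [jvv] add [qohx] -> 8 lines: cnnd mph qohx fgzt jxw drc odr tili

Answer: cnnd
mph
qohx
fgzt
jxw
drc
odr
tili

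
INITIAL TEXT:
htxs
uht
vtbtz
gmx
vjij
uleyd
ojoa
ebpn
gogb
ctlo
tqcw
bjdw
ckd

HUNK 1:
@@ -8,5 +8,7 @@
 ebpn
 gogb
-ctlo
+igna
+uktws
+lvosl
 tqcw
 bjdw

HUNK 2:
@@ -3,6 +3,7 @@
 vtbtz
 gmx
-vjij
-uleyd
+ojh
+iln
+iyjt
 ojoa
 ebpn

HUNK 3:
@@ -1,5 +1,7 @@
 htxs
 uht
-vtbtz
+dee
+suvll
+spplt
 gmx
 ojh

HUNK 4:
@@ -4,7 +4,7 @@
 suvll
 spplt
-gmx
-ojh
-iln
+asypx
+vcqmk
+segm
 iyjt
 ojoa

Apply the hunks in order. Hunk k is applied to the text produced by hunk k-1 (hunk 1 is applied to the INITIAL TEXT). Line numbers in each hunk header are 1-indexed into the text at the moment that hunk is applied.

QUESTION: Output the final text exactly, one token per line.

Hunk 1: at line 8 remove [ctlo] add [igna,uktws,lvosl] -> 15 lines: htxs uht vtbtz gmx vjij uleyd ojoa ebpn gogb igna uktws lvosl tqcw bjdw ckd
Hunk 2: at line 3 remove [vjij,uleyd] add [ojh,iln,iyjt] -> 16 lines: htxs uht vtbtz gmx ojh iln iyjt ojoa ebpn gogb igna uktws lvosl tqcw bjdw ckd
Hunk 3: at line 1 remove [vtbtz] add [dee,suvll,spplt] -> 18 lines: htxs uht dee suvll spplt gmx ojh iln iyjt ojoa ebpn gogb igna uktws lvosl tqcw bjdw ckd
Hunk 4: at line 4 remove [gmx,ojh,iln] add [asypx,vcqmk,segm] -> 18 lines: htxs uht dee suvll spplt asypx vcqmk segm iyjt ojoa ebpn gogb igna uktws lvosl tqcw bjdw ckd

Answer: htxs
uht
dee
suvll
spplt
asypx
vcqmk
segm
iyjt
ojoa
ebpn
gogb
igna
uktws
lvosl
tqcw
bjdw
ckd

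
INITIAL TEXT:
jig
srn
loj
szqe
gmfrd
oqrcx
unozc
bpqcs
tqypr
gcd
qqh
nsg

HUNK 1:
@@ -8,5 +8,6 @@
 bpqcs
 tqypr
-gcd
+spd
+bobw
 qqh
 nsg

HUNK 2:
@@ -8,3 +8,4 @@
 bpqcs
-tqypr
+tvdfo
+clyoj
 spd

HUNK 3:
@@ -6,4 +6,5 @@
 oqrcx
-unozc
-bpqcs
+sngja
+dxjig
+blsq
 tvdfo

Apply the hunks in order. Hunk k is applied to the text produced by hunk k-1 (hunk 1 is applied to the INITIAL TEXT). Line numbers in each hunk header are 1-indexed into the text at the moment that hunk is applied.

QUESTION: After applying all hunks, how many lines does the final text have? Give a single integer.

Hunk 1: at line 8 remove [gcd] add [spd,bobw] -> 13 lines: jig srn loj szqe gmfrd oqrcx unozc bpqcs tqypr spd bobw qqh nsg
Hunk 2: at line 8 remove [tqypr] add [tvdfo,clyoj] -> 14 lines: jig srn loj szqe gmfrd oqrcx unozc bpqcs tvdfo clyoj spd bobw qqh nsg
Hunk 3: at line 6 remove [unozc,bpqcs] add [sngja,dxjig,blsq] -> 15 lines: jig srn loj szqe gmfrd oqrcx sngja dxjig blsq tvdfo clyoj spd bobw qqh nsg
Final line count: 15

Answer: 15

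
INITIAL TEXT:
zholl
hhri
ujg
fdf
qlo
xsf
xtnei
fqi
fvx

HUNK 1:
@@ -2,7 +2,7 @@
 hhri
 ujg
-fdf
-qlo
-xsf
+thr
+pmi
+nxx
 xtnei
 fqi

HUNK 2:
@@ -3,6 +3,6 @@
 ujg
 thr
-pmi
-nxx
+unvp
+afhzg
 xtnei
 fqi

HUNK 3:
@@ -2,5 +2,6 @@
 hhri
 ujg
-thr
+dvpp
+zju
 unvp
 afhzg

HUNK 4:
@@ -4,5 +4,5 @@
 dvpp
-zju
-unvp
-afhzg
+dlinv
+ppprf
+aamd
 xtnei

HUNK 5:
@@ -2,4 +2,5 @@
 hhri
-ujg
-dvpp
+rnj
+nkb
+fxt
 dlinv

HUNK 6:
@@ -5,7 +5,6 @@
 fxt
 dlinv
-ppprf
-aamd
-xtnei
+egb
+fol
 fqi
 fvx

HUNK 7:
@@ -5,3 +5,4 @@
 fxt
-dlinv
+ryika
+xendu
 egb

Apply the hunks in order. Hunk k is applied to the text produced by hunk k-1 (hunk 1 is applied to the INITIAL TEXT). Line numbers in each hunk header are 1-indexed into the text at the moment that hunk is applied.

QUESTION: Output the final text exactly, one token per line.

Answer: zholl
hhri
rnj
nkb
fxt
ryika
xendu
egb
fol
fqi
fvx

Derivation:
Hunk 1: at line 2 remove [fdf,qlo,xsf] add [thr,pmi,nxx] -> 9 lines: zholl hhri ujg thr pmi nxx xtnei fqi fvx
Hunk 2: at line 3 remove [pmi,nxx] add [unvp,afhzg] -> 9 lines: zholl hhri ujg thr unvp afhzg xtnei fqi fvx
Hunk 3: at line 2 remove [thr] add [dvpp,zju] -> 10 lines: zholl hhri ujg dvpp zju unvp afhzg xtnei fqi fvx
Hunk 4: at line 4 remove [zju,unvp,afhzg] add [dlinv,ppprf,aamd] -> 10 lines: zholl hhri ujg dvpp dlinv ppprf aamd xtnei fqi fvx
Hunk 5: at line 2 remove [ujg,dvpp] add [rnj,nkb,fxt] -> 11 lines: zholl hhri rnj nkb fxt dlinv ppprf aamd xtnei fqi fvx
Hunk 6: at line 5 remove [ppprf,aamd,xtnei] add [egb,fol] -> 10 lines: zholl hhri rnj nkb fxt dlinv egb fol fqi fvx
Hunk 7: at line 5 remove [dlinv] add [ryika,xendu] -> 11 lines: zholl hhri rnj nkb fxt ryika xendu egb fol fqi fvx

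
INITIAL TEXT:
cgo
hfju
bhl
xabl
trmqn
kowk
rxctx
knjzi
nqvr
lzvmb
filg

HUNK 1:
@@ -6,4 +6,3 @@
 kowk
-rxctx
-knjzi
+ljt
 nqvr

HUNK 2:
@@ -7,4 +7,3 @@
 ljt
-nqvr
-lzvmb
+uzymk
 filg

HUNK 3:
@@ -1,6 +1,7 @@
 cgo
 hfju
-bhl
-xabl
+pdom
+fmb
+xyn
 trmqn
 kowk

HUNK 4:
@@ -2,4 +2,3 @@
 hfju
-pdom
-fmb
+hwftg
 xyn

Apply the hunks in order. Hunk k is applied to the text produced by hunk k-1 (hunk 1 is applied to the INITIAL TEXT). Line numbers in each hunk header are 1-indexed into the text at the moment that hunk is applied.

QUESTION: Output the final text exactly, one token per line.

Answer: cgo
hfju
hwftg
xyn
trmqn
kowk
ljt
uzymk
filg

Derivation:
Hunk 1: at line 6 remove [rxctx,knjzi] add [ljt] -> 10 lines: cgo hfju bhl xabl trmqn kowk ljt nqvr lzvmb filg
Hunk 2: at line 7 remove [nqvr,lzvmb] add [uzymk] -> 9 lines: cgo hfju bhl xabl trmqn kowk ljt uzymk filg
Hunk 3: at line 1 remove [bhl,xabl] add [pdom,fmb,xyn] -> 10 lines: cgo hfju pdom fmb xyn trmqn kowk ljt uzymk filg
Hunk 4: at line 2 remove [pdom,fmb] add [hwftg] -> 9 lines: cgo hfju hwftg xyn trmqn kowk ljt uzymk filg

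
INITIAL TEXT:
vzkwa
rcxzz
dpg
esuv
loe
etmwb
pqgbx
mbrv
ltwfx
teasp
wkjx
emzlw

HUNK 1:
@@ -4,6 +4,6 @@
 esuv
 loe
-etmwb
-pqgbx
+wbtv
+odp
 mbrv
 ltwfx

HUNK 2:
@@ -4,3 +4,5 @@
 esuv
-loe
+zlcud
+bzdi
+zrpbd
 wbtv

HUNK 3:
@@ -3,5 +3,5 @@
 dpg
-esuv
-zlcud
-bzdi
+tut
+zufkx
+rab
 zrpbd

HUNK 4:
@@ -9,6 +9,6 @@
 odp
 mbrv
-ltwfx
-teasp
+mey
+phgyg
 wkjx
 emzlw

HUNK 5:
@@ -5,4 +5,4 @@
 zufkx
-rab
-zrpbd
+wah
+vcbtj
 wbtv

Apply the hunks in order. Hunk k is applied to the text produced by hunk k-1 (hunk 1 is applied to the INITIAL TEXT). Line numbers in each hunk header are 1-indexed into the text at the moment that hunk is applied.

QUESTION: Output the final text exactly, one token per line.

Answer: vzkwa
rcxzz
dpg
tut
zufkx
wah
vcbtj
wbtv
odp
mbrv
mey
phgyg
wkjx
emzlw

Derivation:
Hunk 1: at line 4 remove [etmwb,pqgbx] add [wbtv,odp] -> 12 lines: vzkwa rcxzz dpg esuv loe wbtv odp mbrv ltwfx teasp wkjx emzlw
Hunk 2: at line 4 remove [loe] add [zlcud,bzdi,zrpbd] -> 14 lines: vzkwa rcxzz dpg esuv zlcud bzdi zrpbd wbtv odp mbrv ltwfx teasp wkjx emzlw
Hunk 3: at line 3 remove [esuv,zlcud,bzdi] add [tut,zufkx,rab] -> 14 lines: vzkwa rcxzz dpg tut zufkx rab zrpbd wbtv odp mbrv ltwfx teasp wkjx emzlw
Hunk 4: at line 9 remove [ltwfx,teasp] add [mey,phgyg] -> 14 lines: vzkwa rcxzz dpg tut zufkx rab zrpbd wbtv odp mbrv mey phgyg wkjx emzlw
Hunk 5: at line 5 remove [rab,zrpbd] add [wah,vcbtj] -> 14 lines: vzkwa rcxzz dpg tut zufkx wah vcbtj wbtv odp mbrv mey phgyg wkjx emzlw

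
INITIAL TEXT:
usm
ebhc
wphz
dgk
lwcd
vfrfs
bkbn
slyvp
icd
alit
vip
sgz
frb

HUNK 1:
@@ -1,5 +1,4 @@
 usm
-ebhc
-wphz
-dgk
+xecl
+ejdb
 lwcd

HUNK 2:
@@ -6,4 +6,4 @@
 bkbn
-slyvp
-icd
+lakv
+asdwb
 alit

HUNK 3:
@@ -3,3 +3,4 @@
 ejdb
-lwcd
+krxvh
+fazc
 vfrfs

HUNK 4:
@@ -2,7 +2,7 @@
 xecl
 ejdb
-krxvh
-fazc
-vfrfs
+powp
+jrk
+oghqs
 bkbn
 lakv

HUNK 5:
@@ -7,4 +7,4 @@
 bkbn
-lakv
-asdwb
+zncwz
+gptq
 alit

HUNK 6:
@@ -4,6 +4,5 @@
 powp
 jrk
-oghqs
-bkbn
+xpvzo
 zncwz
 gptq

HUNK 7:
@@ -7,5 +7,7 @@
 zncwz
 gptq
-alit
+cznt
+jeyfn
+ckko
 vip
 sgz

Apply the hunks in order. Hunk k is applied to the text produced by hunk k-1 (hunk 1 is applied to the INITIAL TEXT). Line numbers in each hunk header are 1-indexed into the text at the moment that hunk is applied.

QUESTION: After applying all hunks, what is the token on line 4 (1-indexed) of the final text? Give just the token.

Hunk 1: at line 1 remove [ebhc,wphz,dgk] add [xecl,ejdb] -> 12 lines: usm xecl ejdb lwcd vfrfs bkbn slyvp icd alit vip sgz frb
Hunk 2: at line 6 remove [slyvp,icd] add [lakv,asdwb] -> 12 lines: usm xecl ejdb lwcd vfrfs bkbn lakv asdwb alit vip sgz frb
Hunk 3: at line 3 remove [lwcd] add [krxvh,fazc] -> 13 lines: usm xecl ejdb krxvh fazc vfrfs bkbn lakv asdwb alit vip sgz frb
Hunk 4: at line 2 remove [krxvh,fazc,vfrfs] add [powp,jrk,oghqs] -> 13 lines: usm xecl ejdb powp jrk oghqs bkbn lakv asdwb alit vip sgz frb
Hunk 5: at line 7 remove [lakv,asdwb] add [zncwz,gptq] -> 13 lines: usm xecl ejdb powp jrk oghqs bkbn zncwz gptq alit vip sgz frb
Hunk 6: at line 4 remove [oghqs,bkbn] add [xpvzo] -> 12 lines: usm xecl ejdb powp jrk xpvzo zncwz gptq alit vip sgz frb
Hunk 7: at line 7 remove [alit] add [cznt,jeyfn,ckko] -> 14 lines: usm xecl ejdb powp jrk xpvzo zncwz gptq cznt jeyfn ckko vip sgz frb
Final line 4: powp

Answer: powp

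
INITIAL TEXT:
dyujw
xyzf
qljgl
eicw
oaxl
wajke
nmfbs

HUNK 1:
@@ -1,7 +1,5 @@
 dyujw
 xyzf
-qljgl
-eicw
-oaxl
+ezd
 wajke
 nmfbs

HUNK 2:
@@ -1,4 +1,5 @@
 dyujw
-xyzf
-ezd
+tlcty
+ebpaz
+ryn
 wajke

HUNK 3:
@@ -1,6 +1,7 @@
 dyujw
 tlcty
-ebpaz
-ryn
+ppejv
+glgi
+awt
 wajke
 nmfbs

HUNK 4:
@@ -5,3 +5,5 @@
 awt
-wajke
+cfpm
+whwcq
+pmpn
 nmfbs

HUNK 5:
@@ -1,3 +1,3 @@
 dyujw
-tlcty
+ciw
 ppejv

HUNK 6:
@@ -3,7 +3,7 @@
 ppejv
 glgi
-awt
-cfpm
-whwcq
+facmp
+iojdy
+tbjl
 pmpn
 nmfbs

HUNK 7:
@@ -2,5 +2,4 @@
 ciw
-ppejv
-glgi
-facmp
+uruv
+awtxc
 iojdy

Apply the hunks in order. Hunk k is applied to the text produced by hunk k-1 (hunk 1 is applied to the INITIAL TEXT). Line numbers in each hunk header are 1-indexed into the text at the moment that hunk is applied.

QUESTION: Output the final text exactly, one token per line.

Hunk 1: at line 1 remove [qljgl,eicw,oaxl] add [ezd] -> 5 lines: dyujw xyzf ezd wajke nmfbs
Hunk 2: at line 1 remove [xyzf,ezd] add [tlcty,ebpaz,ryn] -> 6 lines: dyujw tlcty ebpaz ryn wajke nmfbs
Hunk 3: at line 1 remove [ebpaz,ryn] add [ppejv,glgi,awt] -> 7 lines: dyujw tlcty ppejv glgi awt wajke nmfbs
Hunk 4: at line 5 remove [wajke] add [cfpm,whwcq,pmpn] -> 9 lines: dyujw tlcty ppejv glgi awt cfpm whwcq pmpn nmfbs
Hunk 5: at line 1 remove [tlcty] add [ciw] -> 9 lines: dyujw ciw ppejv glgi awt cfpm whwcq pmpn nmfbs
Hunk 6: at line 3 remove [awt,cfpm,whwcq] add [facmp,iojdy,tbjl] -> 9 lines: dyujw ciw ppejv glgi facmp iojdy tbjl pmpn nmfbs
Hunk 7: at line 2 remove [ppejv,glgi,facmp] add [uruv,awtxc] -> 8 lines: dyujw ciw uruv awtxc iojdy tbjl pmpn nmfbs

Answer: dyujw
ciw
uruv
awtxc
iojdy
tbjl
pmpn
nmfbs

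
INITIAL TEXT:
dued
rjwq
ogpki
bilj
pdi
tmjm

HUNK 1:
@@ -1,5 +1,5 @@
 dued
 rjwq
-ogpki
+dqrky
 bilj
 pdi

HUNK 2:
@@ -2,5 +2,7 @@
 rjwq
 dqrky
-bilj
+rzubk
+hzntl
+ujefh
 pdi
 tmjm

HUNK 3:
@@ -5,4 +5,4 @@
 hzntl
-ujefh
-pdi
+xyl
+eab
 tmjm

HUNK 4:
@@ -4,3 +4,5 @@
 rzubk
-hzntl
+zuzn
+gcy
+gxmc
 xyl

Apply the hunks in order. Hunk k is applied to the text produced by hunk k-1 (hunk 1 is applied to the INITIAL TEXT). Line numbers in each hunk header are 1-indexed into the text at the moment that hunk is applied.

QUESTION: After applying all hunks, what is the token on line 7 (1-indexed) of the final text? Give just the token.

Hunk 1: at line 1 remove [ogpki] add [dqrky] -> 6 lines: dued rjwq dqrky bilj pdi tmjm
Hunk 2: at line 2 remove [bilj] add [rzubk,hzntl,ujefh] -> 8 lines: dued rjwq dqrky rzubk hzntl ujefh pdi tmjm
Hunk 3: at line 5 remove [ujefh,pdi] add [xyl,eab] -> 8 lines: dued rjwq dqrky rzubk hzntl xyl eab tmjm
Hunk 4: at line 4 remove [hzntl] add [zuzn,gcy,gxmc] -> 10 lines: dued rjwq dqrky rzubk zuzn gcy gxmc xyl eab tmjm
Final line 7: gxmc

Answer: gxmc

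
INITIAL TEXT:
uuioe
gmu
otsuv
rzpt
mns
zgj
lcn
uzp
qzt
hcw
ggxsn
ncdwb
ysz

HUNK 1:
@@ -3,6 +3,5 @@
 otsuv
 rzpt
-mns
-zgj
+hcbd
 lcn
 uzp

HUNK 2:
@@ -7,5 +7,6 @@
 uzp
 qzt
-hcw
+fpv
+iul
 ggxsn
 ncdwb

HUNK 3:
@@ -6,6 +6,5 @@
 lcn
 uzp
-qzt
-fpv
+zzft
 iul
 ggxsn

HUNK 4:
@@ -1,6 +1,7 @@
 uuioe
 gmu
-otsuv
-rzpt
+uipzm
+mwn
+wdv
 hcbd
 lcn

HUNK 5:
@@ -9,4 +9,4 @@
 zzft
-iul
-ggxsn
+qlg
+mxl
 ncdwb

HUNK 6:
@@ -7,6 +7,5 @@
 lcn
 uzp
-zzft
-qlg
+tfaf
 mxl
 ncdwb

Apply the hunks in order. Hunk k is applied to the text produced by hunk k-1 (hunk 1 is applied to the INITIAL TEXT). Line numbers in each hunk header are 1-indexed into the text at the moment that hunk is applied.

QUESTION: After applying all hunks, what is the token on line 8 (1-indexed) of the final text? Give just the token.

Hunk 1: at line 3 remove [mns,zgj] add [hcbd] -> 12 lines: uuioe gmu otsuv rzpt hcbd lcn uzp qzt hcw ggxsn ncdwb ysz
Hunk 2: at line 7 remove [hcw] add [fpv,iul] -> 13 lines: uuioe gmu otsuv rzpt hcbd lcn uzp qzt fpv iul ggxsn ncdwb ysz
Hunk 3: at line 6 remove [qzt,fpv] add [zzft] -> 12 lines: uuioe gmu otsuv rzpt hcbd lcn uzp zzft iul ggxsn ncdwb ysz
Hunk 4: at line 1 remove [otsuv,rzpt] add [uipzm,mwn,wdv] -> 13 lines: uuioe gmu uipzm mwn wdv hcbd lcn uzp zzft iul ggxsn ncdwb ysz
Hunk 5: at line 9 remove [iul,ggxsn] add [qlg,mxl] -> 13 lines: uuioe gmu uipzm mwn wdv hcbd lcn uzp zzft qlg mxl ncdwb ysz
Hunk 6: at line 7 remove [zzft,qlg] add [tfaf] -> 12 lines: uuioe gmu uipzm mwn wdv hcbd lcn uzp tfaf mxl ncdwb ysz
Final line 8: uzp

Answer: uzp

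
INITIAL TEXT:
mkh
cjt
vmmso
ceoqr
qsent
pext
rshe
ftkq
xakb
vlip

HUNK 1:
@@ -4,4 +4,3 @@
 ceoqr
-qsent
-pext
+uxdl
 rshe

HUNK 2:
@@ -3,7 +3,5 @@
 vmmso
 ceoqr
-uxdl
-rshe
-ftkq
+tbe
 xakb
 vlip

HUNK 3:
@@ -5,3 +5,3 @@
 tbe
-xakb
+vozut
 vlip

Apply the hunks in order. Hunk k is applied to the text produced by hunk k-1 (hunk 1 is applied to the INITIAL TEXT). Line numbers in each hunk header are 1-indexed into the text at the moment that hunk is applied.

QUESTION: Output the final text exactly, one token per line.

Hunk 1: at line 4 remove [qsent,pext] add [uxdl] -> 9 lines: mkh cjt vmmso ceoqr uxdl rshe ftkq xakb vlip
Hunk 2: at line 3 remove [uxdl,rshe,ftkq] add [tbe] -> 7 lines: mkh cjt vmmso ceoqr tbe xakb vlip
Hunk 3: at line 5 remove [xakb] add [vozut] -> 7 lines: mkh cjt vmmso ceoqr tbe vozut vlip

Answer: mkh
cjt
vmmso
ceoqr
tbe
vozut
vlip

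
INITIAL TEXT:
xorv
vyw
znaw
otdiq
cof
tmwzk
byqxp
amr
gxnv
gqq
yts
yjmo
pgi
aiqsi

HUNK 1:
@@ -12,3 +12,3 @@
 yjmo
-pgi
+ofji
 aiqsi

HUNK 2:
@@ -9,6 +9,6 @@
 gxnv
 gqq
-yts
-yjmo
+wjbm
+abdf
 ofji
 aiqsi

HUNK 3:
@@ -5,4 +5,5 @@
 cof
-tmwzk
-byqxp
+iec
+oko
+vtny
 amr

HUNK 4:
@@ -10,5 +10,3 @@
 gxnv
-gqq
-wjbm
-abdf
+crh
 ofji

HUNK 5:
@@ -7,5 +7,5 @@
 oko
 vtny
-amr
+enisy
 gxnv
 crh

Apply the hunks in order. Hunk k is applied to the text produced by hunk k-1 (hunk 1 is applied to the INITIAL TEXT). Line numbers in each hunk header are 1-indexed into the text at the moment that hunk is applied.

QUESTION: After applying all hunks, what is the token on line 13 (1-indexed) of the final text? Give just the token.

Answer: aiqsi

Derivation:
Hunk 1: at line 12 remove [pgi] add [ofji] -> 14 lines: xorv vyw znaw otdiq cof tmwzk byqxp amr gxnv gqq yts yjmo ofji aiqsi
Hunk 2: at line 9 remove [yts,yjmo] add [wjbm,abdf] -> 14 lines: xorv vyw znaw otdiq cof tmwzk byqxp amr gxnv gqq wjbm abdf ofji aiqsi
Hunk 3: at line 5 remove [tmwzk,byqxp] add [iec,oko,vtny] -> 15 lines: xorv vyw znaw otdiq cof iec oko vtny amr gxnv gqq wjbm abdf ofji aiqsi
Hunk 4: at line 10 remove [gqq,wjbm,abdf] add [crh] -> 13 lines: xorv vyw znaw otdiq cof iec oko vtny amr gxnv crh ofji aiqsi
Hunk 5: at line 7 remove [amr] add [enisy] -> 13 lines: xorv vyw znaw otdiq cof iec oko vtny enisy gxnv crh ofji aiqsi
Final line 13: aiqsi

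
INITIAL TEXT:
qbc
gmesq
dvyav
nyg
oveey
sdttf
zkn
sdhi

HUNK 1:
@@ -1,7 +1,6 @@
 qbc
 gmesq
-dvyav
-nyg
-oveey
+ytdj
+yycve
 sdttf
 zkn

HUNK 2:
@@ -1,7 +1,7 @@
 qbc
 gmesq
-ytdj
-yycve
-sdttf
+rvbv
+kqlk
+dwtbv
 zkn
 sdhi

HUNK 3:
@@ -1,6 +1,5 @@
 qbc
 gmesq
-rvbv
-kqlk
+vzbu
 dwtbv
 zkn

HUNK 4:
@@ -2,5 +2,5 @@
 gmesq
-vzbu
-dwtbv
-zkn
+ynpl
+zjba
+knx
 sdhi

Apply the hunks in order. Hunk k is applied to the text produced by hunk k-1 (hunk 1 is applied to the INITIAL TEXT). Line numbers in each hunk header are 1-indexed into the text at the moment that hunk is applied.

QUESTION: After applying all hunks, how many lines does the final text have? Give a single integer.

Answer: 6

Derivation:
Hunk 1: at line 1 remove [dvyav,nyg,oveey] add [ytdj,yycve] -> 7 lines: qbc gmesq ytdj yycve sdttf zkn sdhi
Hunk 2: at line 1 remove [ytdj,yycve,sdttf] add [rvbv,kqlk,dwtbv] -> 7 lines: qbc gmesq rvbv kqlk dwtbv zkn sdhi
Hunk 3: at line 1 remove [rvbv,kqlk] add [vzbu] -> 6 lines: qbc gmesq vzbu dwtbv zkn sdhi
Hunk 4: at line 2 remove [vzbu,dwtbv,zkn] add [ynpl,zjba,knx] -> 6 lines: qbc gmesq ynpl zjba knx sdhi
Final line count: 6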